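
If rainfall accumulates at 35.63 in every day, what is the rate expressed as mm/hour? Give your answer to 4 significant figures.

37.71 mm/hour

35.63 in/day × 25.4 mm/in × 0.0416667 day/hour = 37.71 mm/hour.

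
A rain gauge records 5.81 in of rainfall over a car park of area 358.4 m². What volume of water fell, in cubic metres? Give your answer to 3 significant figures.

52.9 cubic metres

Depth: 5.81 in × 25.4 = 147.574 mm.
1 mm over 1 m² is 1 L, so volume = 147.574 × 358.4 = 52890.522 L = 52.9 m³.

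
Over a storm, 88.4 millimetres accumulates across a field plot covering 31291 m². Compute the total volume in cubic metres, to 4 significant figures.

1 mm over 1 m² is 1 L, so volume = 88.4 × 31291 = 2766124.4 L = 2766 m³.

2766 cubic metres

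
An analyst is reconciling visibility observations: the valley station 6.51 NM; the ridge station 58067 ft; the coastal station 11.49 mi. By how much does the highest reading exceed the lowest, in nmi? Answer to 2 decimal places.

the ridge station: 58067 ft = 9.5566 nmi.
the coastal station: 11.49 SM = 9.9845 nmi.
Spread: 9.9845 − 6.5100 = 3.47 nmi.

3.47 nmi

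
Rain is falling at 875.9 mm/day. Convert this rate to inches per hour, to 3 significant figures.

875.9 mm/day × 0.0393701 in/mm × 0.0416667 day/hour = 1.44 in/hour.

1.44 in/hour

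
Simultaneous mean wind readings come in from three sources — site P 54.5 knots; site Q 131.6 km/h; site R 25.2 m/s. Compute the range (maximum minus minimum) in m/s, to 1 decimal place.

site P: 54.5 kt = 28.037 m/s.
site Q: 131.6 km/h = 36.556 m/s.
Spread: 36.556 − 25.200 = 11.4 m/s.

11.4 m/s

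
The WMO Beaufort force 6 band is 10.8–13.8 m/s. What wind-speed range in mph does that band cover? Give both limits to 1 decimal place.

10.8–13.8 m/s × 2.237 = 24.2–30.9 mph.

24.2 to 30.9 mph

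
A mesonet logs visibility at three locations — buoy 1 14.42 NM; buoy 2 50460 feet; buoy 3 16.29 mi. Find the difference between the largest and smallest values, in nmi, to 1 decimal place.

buoy 2: 50460 ft = 8.305 nmi.
buoy 3: 16.29 SM = 14.156 nmi.
Spread: 14.420 − 8.305 = 6.1 nmi.

6.1 nmi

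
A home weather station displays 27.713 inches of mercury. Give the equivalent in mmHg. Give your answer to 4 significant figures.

703.9 mmHg

1 inHg = 25.4 mmHg, so 27.713 × 25.4 = 703.9 mmHg.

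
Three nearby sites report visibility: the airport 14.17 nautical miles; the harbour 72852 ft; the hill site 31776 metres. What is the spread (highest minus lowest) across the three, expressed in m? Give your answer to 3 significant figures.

9570 m

the airport: 14.17 nmi = 26242.84 m.
the harbour: 72852 ft = 22205.29 m.
Spread: 31776.00 − 22205.29 = 9570 m.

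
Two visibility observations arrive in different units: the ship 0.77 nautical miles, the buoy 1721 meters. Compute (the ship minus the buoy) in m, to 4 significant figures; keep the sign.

the ship: 0.77 nmi = 1426.040 m.
Difference: 1426.040 − 1721.000 = -295.0 m.

-295.0 m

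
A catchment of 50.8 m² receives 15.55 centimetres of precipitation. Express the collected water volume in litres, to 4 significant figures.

7899 litres

Depth: 15.55 cm × 10 = 155.5 mm.
1 mm over 1 m² is 1 L, so volume = 155.5 × 50.8 = 7899.4 L ≈ 7899 L.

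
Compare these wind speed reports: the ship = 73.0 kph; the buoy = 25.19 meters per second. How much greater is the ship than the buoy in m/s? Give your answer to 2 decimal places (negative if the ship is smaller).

-4.91 m/s

the ship: 73.0 km/h = 20.2778 m/s.
Difference: 20.2778 − 25.1900 = -4.91 m/s.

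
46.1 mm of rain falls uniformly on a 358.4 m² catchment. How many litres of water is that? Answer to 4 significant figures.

16520 litres

1 mm over 1 m² is 1 L, so volume = 46.1 × 358.4 = 16522.24 L ≈ 16520 L.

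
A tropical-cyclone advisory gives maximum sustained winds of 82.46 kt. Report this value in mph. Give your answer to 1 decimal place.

1 kt = 1.15078 mph, so 82.46 × 1.15078 = 94.9 mph.

94.9 mph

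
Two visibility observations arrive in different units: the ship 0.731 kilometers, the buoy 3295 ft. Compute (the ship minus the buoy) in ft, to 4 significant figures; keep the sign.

-896.7 ft

the ship: 0.731 km = 2398.294 ft.
Difference: 2398.294 − 3295.000 = -896.7 ft.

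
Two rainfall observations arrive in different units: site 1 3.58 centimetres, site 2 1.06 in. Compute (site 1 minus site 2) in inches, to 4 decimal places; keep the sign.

0.3494 in

site 1: 3.58 cm = 1.409449 in.
Difference: 1.409449 − 1.060000 = 0.3494 in.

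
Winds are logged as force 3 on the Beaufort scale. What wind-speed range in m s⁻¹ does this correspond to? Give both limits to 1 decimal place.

Beaufort 3 (gentle breeze) spans 3.4–5.4 m/s.

3.4 to 5.4 m/s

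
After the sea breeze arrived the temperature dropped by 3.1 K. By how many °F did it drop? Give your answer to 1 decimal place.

5.6 °F

Converting a difference, only the 9/5 scale factor applies: Δ°F = 3.1 × 1.8 = 5.6 °F.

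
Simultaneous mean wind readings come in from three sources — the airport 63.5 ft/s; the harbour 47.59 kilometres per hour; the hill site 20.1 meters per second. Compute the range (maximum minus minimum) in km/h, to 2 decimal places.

24.77 km/h

the airport: 63.5 ft/s = 69.6773 km/h.
the hill site: 20.1 m/s = 72.3600 km/h.
Spread: 72.3600 − 47.5900 = 24.77 km/h.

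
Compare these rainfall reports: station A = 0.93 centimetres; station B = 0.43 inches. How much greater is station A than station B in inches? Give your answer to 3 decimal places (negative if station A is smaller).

station A: 0.93 cm = 0.36614 in.
Difference: 0.36614 − 0.43000 = -0.064 in.

-0.064 in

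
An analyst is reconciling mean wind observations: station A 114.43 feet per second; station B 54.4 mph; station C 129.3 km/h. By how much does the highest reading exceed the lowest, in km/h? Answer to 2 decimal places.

41.75 km/h

station A: 114.43 ft/s = 125.5618 km/h.
station B: 54.4 mph = 87.5483 km/h.
Spread: 129.3000 − 87.5483 = 41.75 km/h.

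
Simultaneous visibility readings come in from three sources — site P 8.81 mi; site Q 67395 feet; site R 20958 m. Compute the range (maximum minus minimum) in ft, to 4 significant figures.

site P: 8.81 SM = 46516.80 ft.
site R: 20958 m = 68759.84 ft.
Spread: 68759.84 − 46516.80 = 22240 ft.

22240 ft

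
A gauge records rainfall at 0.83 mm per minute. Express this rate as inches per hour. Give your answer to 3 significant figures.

1.96 in/hour

0.83 mm/minute × 0.0393701 in/mm × 60 minute/hour = 1.96 in/hour.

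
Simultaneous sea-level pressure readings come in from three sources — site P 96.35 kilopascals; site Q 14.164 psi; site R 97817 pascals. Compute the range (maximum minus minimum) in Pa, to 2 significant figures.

site P: 96.35 kPa = 96350.00 Pa.
site Q: 14.164 psi = 97657.34 Pa.
Spread: 97817.00 − 96350.00 = 1500 Pa.

1500 Pa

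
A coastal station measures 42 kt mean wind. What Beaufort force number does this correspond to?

Beaufort force 9

42 kt lies in the Beaufort 9 band (strong gale, 41–47 kt).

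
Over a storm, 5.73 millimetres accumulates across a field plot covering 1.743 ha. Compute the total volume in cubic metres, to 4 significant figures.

Area: 1.743 ha = 17430 m².
1 mm over 1 m² is 1 L, so volume = 5.73 × 17430 = 99873.9 L = 99.87 m³.

99.87 cubic metres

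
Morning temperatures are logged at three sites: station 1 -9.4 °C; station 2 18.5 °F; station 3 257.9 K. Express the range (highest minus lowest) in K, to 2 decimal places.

station 2: 18.5 °F = -7.500 °C.
station 3: 257.9 K = -15.250 °C.
Spread: (-7.500) − (-15.250) = 7.750 °C.

7.75 K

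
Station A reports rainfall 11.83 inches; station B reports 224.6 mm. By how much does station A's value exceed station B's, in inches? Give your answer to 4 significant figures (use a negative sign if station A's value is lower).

2.987 in

station B: 224.6 mm = 8.84252 in.
Difference: 11.83000 − 8.84252 = 2.987 in.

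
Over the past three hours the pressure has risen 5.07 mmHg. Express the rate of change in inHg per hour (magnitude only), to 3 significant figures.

5.07 mmHg / 3 h × 0.0393701 inHg/mmHg = 0.0665 inHg/h.

0.0665 inHg per hour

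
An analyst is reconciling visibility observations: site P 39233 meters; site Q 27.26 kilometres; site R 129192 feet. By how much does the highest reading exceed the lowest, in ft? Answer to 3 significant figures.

site P: 39233 m = 128717.19 ft.
site Q: 27.26 km = 89435.70 ft.
Spread: 129192.00 − 89435.70 = 39800 ft.

39800 ft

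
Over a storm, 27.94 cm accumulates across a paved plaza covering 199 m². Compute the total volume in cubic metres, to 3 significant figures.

Depth: 27.94 cm × 10 = 279.4 mm.
1 mm over 1 m² is 1 L, so volume = 279.4 × 199 = 55600.6 L = 55.6 m³.

55.6 cubic metres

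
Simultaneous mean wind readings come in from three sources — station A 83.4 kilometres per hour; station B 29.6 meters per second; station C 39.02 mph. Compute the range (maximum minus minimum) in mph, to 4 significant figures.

station A: 83.4 km/h = 51.8224 mph.
station B: 29.6 m/s = 66.2133 mph.
Spread: 66.2133 − 39.0200 = 27.19 mph.

27.19 mph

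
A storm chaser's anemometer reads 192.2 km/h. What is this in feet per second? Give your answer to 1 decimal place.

1 km/h = 0.911344 ft/s, so 192.2 × 0.911344 = 175.2 ft/s.

175.2 ft/s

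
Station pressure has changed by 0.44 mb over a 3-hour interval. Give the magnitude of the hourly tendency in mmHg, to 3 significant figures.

0.110 mmHg per hour

0.44 mb / 3 h × 0.750062 mmHg/mb = 0.110 mmHg/h.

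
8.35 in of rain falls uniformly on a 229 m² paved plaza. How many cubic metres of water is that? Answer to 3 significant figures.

48.6 cubic metres

Depth: 8.35 in × 25.4 = 212.09 mm.
1 mm over 1 m² is 1 L, so volume = 212.09 × 229 = 48568.61 L = 48.6 m³.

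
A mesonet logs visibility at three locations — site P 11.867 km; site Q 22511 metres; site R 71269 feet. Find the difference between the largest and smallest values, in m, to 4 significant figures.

site P: 11.867 km = 11867.00 m.
site R: 71269 ft = 21722.79 m.
Spread: 22511.00 − 11867.00 = 10640 m.

10640 m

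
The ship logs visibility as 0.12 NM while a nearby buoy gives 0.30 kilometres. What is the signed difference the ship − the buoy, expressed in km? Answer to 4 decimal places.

-0.0778 km

the ship: 0.12 nmi = 0.222240 km.
Difference: 0.222240 − 0.300000 = -0.0778 km.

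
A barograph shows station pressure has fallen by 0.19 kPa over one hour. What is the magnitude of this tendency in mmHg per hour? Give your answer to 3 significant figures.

1.43 mmHg per hour

0.19 kPa / 1 h × 7.50062 mmHg/kPa = 1.43 mmHg/h.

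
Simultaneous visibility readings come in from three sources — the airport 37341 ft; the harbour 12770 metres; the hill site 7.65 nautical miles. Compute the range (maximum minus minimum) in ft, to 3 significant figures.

the harbour: 12770 m = 41896.33 ft.
the hill site: 7.65 nmi = 46482.28 ft.
Spread: 46482.28 − 37341.00 = 9140 ft.

9140 ft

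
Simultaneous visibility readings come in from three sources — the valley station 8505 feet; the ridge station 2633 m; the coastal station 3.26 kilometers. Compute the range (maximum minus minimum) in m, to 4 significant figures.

the valley station: 8505 ft = 2592.324 m.
the coastal station: 3.26 km = 3260.000 m.
Spread: 3260.000 − 2592.324 = 667.7 m.

667.7 m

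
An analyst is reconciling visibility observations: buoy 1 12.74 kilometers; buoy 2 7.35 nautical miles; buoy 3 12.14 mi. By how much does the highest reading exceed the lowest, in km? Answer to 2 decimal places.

buoy 2: 7.35 nmi = 13.6122 km.
buoy 3: 12.14 SM = 19.5374 km.
Spread: 19.5374 − 12.7400 = 6.80 km.

6.80 km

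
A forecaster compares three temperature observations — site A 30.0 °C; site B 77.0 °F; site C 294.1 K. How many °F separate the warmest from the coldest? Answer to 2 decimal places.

16.29 °F

site B: 77.0 °F = 25.000 °C.
site C: 294.1 K = 20.950 °C.
Spread: 30.000 − 20.950 = 9.050 °C = 16.29 °F.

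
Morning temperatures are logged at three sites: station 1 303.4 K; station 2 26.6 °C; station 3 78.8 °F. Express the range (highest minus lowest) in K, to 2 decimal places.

station 1: 303.4 K = 30.250 °C.
station 3: 78.8 °F = 26.000 °C.
Spread: 30.250 − 26.000 = 4.250 °C.

4.25 K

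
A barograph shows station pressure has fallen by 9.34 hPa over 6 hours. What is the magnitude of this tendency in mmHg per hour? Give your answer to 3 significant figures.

1.17 mmHg per hour

9.34 hPa / 6 h × 0.750062 mmHg/hPa = 1.17 mmHg/h.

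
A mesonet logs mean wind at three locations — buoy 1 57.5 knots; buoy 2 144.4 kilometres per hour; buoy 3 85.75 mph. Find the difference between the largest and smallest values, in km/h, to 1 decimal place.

buoy 1: 57.5 kt = 106.490 km/h.
buoy 3: 85.75 mph = 138.001 km/h.
Spread: 144.400 − 106.490 = 37.9 km/h.

37.9 km/h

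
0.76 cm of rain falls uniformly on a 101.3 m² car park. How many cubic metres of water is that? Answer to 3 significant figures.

0.770 cubic metres

Depth: 0.76 cm × 10 = 7.6 mm.
1 mm over 1 m² is 1 L, so volume = 7.6 × 101.3 = 769.88 L = 0.770 m³.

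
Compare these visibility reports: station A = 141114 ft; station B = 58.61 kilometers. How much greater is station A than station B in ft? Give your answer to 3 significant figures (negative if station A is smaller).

station B: 58.61 km = 192290.03 ft.
Difference: 141114.00 − 192290.03 = -51200 ft.

-51200 ft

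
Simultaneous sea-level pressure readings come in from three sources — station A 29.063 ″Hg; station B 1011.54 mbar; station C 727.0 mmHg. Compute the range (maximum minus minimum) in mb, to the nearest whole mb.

42 mb

station A: 29.063 inHg = 984.19 mb.
station C: 727.0 mmHg = 969.25 mb.
Spread: 1011.54 − 969.25 = 42 mb.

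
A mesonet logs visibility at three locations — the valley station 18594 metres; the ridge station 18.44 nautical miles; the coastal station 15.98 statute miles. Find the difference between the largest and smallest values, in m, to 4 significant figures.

the ridge station: 18.44 nmi = 34150.88 m.
the coastal station: 15.98 SM = 25717.32 m.
Spread: 34150.88 − 18594.00 = 15560 m.

15560 m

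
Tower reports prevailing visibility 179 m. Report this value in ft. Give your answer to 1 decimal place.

1 m = 3.28084 ft, so 179 × 3.28084 = 587.3 ft.

587.3 ft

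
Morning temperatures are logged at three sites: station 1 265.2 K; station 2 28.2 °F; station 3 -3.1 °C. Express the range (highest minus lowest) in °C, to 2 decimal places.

station 1: 265.2 K = -7.950 °C.
station 2: 28.2 °F = -2.111 °C.
Spread: (-2.111) − (-7.950) = 5.839 °C.

5.84 °C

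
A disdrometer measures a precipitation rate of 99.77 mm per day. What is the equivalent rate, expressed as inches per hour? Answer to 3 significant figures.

0.164 in/hour

99.77 mm/day × 0.0393701 in/mm × 0.0416667 day/hour = 0.164 in/hour.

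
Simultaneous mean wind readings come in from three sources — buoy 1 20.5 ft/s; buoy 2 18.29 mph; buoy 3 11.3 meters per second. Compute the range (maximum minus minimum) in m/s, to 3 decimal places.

5.052 m/s

buoy 1: 20.5 ft/s = 6.24840 m/s.
buoy 2: 18.29 mph = 8.17636 m/s.
Spread: 11.30000 − 6.24840 = 5.052 m/s.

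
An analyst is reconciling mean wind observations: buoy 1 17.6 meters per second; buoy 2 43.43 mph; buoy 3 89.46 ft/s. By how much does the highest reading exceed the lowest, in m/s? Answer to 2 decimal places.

buoy 2: 43.43 mph = 19.4149 m/s.
buoy 3: 89.46 ft/s = 27.2674 m/s.
Spread: 27.2674 − 17.6000 = 9.67 m/s.

9.67 m/s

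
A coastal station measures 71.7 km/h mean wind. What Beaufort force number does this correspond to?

71.7 km/h = 19.9 m/s, which is Beaufort 8 (gale, 17.2–20.7 m/s).

Beaufort force 8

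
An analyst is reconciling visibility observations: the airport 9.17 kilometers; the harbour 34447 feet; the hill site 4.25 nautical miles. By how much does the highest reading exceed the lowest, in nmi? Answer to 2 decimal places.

the airport: 9.17 km = 4.9514 nmi.
the harbour: 34447 ft = 5.6692 nmi.
Spread: 5.6692 − 4.2500 = 1.42 nmi.

1.42 nmi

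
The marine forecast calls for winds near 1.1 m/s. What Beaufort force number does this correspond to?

1.1 m/s lies in the Beaufort 1 band (light air, 0.3–1.5 m/s).

Beaufort force 1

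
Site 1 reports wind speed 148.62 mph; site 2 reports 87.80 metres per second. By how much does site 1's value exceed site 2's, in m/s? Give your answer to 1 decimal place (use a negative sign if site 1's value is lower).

-21.4 m/s

site 1: 148.62 mph = 66.439 m/s.
Difference: 66.439 − 87.800 = -21.4 m/s.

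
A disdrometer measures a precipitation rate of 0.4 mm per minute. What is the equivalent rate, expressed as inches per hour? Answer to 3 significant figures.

0.4 mm/minute × 0.0393701 in/mm × 60 minute/hour = 0.945 in/hour.

0.945 in/hour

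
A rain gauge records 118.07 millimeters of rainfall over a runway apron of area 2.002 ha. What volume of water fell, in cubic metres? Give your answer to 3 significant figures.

2360 cubic metres

Area: 2.002 ha = 20020 m².
1 mm over 1 m² is 1 L, so volume = 118.07 × 20020 = 2363761.4 L = 2360 m³.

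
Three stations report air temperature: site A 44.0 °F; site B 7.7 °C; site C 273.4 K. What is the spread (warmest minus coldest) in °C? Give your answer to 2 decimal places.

site A: 44.0 °F = 6.667 °C.
site C: 273.4 K = 0.250 °C.
Spread: 7.700 − 0.250 = 7.450 °C.

7.45 °C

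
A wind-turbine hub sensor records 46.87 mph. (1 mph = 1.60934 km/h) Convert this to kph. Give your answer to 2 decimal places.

75.43 km/h

1 mph = 1.60934 km/h, so 46.87 × 1.60934 = 75.43 km/h.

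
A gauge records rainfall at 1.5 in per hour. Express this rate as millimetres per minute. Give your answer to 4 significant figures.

1.5 in/hour × 25.4 mm/in × 0.0166667 hour/minute = 0.6350 mm/minute.

0.6350 mm/minute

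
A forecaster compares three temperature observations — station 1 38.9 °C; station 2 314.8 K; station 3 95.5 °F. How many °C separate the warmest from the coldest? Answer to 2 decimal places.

station 2: 314.8 K = 41.650 °C.
station 3: 95.5 °F = 35.278 °C.
Spread: 41.650 − 35.278 = 6.372 °C.

6.37 °C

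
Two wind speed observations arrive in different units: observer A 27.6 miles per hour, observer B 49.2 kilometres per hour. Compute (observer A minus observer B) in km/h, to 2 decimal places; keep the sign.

-4.78 km/h

observer A: 27.6 mph = 44.4179 km/h.
Difference: 44.4179 − 49.2000 = -4.78 km/h.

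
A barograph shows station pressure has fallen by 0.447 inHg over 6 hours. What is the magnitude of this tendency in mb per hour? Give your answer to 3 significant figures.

2.52 mb per hour

0.447 inHg / 6 h × 33.8639 mb/inHg = 2.52 mb/h.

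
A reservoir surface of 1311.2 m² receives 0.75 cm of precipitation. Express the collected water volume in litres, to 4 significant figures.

9834 litres

Depth: 0.75 cm × 10 = 7.5 mm.
1 mm over 1 m² is 1 L, so volume = 7.5 × 1311.2 = 9834 L.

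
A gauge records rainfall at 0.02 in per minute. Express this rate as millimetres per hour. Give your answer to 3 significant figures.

0.02 in/minute × 25.4 mm/in × 60 minute/hour = 30.5 mm/hour.

30.5 mm/hour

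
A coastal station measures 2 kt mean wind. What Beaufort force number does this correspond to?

Beaufort force 1

2 kt lies in the Beaufort 1 band (light air, 1–3 kt).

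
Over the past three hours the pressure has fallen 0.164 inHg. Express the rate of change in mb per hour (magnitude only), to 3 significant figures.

0.164 inHg / 3 h × 33.8639 mb/inHg = 1.85 mb/h.

1.85 mb per hour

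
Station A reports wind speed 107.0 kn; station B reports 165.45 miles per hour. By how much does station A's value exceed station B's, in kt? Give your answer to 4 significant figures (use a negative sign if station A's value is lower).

-36.77 kt

station B: 165.45 mph = 143.7721 kt.
Difference: 107.0000 − 143.7721 = -36.77 kt.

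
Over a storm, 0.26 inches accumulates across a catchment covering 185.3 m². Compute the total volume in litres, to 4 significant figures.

1224 litres

Depth: 0.26 in × 25.4 = 6.604 mm.
1 mm over 1 m² is 1 L, so volume = 6.604 × 185.3 = 1223.7212 L ≈ 1224 L.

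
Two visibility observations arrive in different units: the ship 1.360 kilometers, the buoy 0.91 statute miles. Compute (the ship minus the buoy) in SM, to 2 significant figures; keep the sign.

the ship: 1.360 km = 0.84506 SM.
Difference: 0.84506 − 0.91000 = -0.065 SM.

-0.065 SM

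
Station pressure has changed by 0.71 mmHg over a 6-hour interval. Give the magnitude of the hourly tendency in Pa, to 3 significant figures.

0.71 mmHg / 6 h × 133.322 Pa/mmHg = 15.8 Pa/h.

15.8 Pa per hour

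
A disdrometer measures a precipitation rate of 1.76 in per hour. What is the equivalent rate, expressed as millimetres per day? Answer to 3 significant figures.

1070 mm/day

1.76 in/hour × 25.4 mm/in × 24 hour/day = 1070 mm/day.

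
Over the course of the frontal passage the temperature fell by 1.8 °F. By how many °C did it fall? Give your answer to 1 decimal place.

1.0 °C

A change of 1 °C equals a change of 1.8 °F: Δ°C = 1.8 × 0.5556 = 1.0 °C.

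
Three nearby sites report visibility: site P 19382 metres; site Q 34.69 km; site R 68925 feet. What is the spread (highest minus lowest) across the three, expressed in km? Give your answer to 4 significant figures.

site P: 19382 m = 19.3820 km.
site R: 68925 ft = 21.0083 km.
Spread: 34.6900 − 19.3820 = 15.31 km.

15.31 km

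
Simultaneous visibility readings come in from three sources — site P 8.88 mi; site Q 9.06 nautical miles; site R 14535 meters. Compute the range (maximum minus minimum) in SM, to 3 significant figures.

site Q: 9.06 nmi = 10.4261 SM.
site R: 14535 m = 9.0316 SM.
Spread: 10.4261 − 8.8800 = 1.55 SM.

1.55 SM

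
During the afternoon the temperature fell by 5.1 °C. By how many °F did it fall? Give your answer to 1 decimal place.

9.2 °F

For a temperature change the 32° offset cancels: Δ°F = 5.1 × 1.8 = 9.2 °F.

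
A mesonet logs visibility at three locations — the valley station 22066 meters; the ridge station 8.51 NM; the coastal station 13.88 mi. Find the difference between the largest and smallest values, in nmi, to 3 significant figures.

the valley station: 22066 m = 11.9147 nmi.
the coastal station: 13.88 SM = 12.0614 nmi.
Spread: 12.0614 − 8.5100 = 3.55 nmi.

3.55 nmi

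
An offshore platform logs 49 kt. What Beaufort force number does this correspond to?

49 kt lies in the Beaufort 10 band (storm, 48–55 kt).

Beaufort force 10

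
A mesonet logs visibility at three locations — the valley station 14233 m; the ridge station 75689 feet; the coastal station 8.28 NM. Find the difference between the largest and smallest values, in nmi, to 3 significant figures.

4.77 nmi

the valley station: 14233 m = 7.6852 nmi.
the ridge station: 75689 ft = 12.4568 nmi.
Spread: 12.4568 − 7.6852 = 4.77 nmi.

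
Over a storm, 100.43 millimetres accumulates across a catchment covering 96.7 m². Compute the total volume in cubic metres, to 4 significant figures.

9.712 cubic metres

1 mm over 1 m² is 1 L, so volume = 100.43 × 96.7 = 9711.581 L = 9.712 m³.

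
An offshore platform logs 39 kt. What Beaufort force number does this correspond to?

39 kt lies in the Beaufort 8 band (gale, 34–40 kt).

Beaufort force 8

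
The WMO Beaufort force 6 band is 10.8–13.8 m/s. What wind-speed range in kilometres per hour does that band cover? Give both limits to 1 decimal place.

38.9 to 49.7 km/h

10.8–13.8 m/s × 3.6 = 38.9–49.7 km/h.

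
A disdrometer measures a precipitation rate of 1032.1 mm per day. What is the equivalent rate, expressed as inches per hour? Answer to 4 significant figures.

1032.1 mm/day × 0.0393701 in/mm × 0.0416667 day/hour = 1.693 in/hour.

1.693 in/hour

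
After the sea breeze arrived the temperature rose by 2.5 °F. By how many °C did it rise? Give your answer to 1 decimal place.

For a temperature change the 32° offset cancels: Δ°C = 2.5 × 0.5556 = 1.4 °C.

1.4 °C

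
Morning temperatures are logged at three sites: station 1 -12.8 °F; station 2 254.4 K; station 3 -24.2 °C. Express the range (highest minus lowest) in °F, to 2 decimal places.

station 1: -12.8 °F = -24.889 °C.
station 2: 254.4 K = -18.750 °C.
Spread: (-18.750) − (-24.889) = 6.139 °C = 11.05 °F.

11.05 °F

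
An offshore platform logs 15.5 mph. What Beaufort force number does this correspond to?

Beaufort force 4

15.5 mph = 6.9 m/s, which is Beaufort 4 (moderate breeze, 5.5–7.9 m/s).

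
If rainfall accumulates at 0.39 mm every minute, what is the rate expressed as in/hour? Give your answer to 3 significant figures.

0.921 in/hour

0.39 mm/minute × 0.0393701 in/mm × 60 minute/hour = 0.921 in/hour.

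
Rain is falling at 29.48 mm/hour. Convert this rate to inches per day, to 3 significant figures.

29.48 mm/hour × 0.0393701 in/mm × 24 hour/day = 27.9 in/day.

27.9 in/day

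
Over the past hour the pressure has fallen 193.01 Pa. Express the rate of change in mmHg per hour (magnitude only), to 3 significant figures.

1.45 mmHg per hour

193.01 Pa / 1 h × 0.00750062 mmHg/Pa = 1.45 mmHg/h.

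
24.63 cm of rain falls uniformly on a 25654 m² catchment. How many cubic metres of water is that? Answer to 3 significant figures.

Depth: 24.63 cm × 10 = 246.3 mm.
1 mm over 1 m² is 1 L, so volume = 246.3 × 25654 = 6318580.2 L = 6320 m³.

6320 cubic metres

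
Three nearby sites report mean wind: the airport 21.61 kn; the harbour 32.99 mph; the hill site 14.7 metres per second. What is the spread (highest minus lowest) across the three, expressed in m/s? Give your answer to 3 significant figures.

the airport: 21.61 kt = 11.1171 m/s.
the harbour: 32.99 mph = 14.7478 m/s.
Spread: 14.7478 − 11.1171 = 3.63 m/s.

3.63 m/s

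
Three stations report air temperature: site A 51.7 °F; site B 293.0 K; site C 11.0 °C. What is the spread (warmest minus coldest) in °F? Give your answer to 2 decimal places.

site A: 51.7 °F = 10.944 °C.
site B: 293.0 K = 19.850 °C.
Spread: 19.850 − 10.944 = 8.906 °C = 16.03 °F.

16.03 °F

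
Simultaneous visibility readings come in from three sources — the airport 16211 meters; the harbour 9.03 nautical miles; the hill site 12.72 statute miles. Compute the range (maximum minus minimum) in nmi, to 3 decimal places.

the airport: 16211 m = 8.75324 nmi.
the hill site: 12.72 SM = 11.05338 nmi.
Spread: 11.05338 − 8.75324 = 2.300 nmi.

2.300 nmi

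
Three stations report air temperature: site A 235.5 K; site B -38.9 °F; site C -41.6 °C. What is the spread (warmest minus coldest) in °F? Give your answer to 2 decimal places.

7.11 °F

site A: 235.5 K = -37.650 °C.
site B: -38.9 °F = -39.389 °C.
Spread: (-37.650) − (-41.600) = 3.950 °C = 7.11 °F.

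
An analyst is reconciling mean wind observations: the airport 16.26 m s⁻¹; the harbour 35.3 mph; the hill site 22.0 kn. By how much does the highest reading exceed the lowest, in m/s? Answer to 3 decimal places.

4.942 m/s

the harbour: 35.3 mph = 15.78051 m/s.
the hill site: 22.0 kt = 11.31778 m/s.
Spread: 16.26000 − 11.31778 = 4.942 m/s.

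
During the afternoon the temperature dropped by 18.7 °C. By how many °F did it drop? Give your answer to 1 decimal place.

Converting a difference, only the 9/5 scale factor applies: Δ°F = 18.7 × 1.8 = 33.7 °F.

33.7 °F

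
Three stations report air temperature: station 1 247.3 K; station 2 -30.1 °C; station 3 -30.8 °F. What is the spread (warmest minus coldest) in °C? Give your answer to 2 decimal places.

station 1: 247.3 K = -25.850 °C.
station 3: -30.8 °F = -34.889 °C.
Spread: (-25.850) − (-34.889) = 9.039 °C.

9.04 °C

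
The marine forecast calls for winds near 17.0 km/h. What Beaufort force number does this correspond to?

Beaufort force 3

17.0 km/h = 4.7 m/s, which is Beaufort 3 (gentle breeze, 3.4–5.4 m/s).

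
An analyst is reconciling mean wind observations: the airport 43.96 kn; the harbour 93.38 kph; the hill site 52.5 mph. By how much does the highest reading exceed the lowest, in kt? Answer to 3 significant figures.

6.46 kt

the harbour: 93.38 km/h = 50.4212 kt.
the hill site: 52.5 mph = 45.6213 kt.
Spread: 50.4212 − 43.9600 = 6.46 kt.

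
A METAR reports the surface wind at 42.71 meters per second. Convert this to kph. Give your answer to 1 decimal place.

1 m/s = 3.6 km/h, so 42.71 × 3.6 = 153.8 km/h.

153.8 km/h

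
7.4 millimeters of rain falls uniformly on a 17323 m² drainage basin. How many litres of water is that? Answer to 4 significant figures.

128200 litres

1 mm over 1 m² is 1 L, so volume = 7.4 × 17323 = 128190.2 L ≈ 128200 L.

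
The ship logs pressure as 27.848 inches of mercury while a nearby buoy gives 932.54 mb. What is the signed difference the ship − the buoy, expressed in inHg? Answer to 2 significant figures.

0.31 inHg

the buoy: 932.54 mb = 27.5379 inHg.
Difference: 27.8480 − 27.5379 = 0.31 inHg.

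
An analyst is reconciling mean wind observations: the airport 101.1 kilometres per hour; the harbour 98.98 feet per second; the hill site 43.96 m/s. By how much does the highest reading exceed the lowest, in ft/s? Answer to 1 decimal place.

the airport: 101.1 km/h = 92.137 ft/s.
the hill site: 43.96 m/s = 144.226 ft/s.
Spread: 144.226 − 92.137 = 52.1 ft/s.

52.1 ft/s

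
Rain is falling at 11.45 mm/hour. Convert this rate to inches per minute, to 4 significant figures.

0.007513 in/minute

11.45 mm/hour × 0.0393701 in/mm × 0.0166667 hour/minute = 0.007513 in/minute.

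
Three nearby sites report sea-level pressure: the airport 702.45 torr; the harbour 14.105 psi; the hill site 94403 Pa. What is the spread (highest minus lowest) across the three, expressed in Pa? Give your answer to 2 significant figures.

the airport: 702.45 mmHg = 93652.31 Pa.
the harbour: 14.105 psi = 97250.55 Pa.
Spread: 97250.55 − 93652.31 = 3600 Pa.

3600 Pa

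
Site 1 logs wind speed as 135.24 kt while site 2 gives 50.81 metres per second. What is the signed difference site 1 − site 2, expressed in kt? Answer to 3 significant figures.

site 2: 50.81 m/s = 98.767 kt.
Difference: 135.240 − 98.767 = 36.5 kt.

36.5 kt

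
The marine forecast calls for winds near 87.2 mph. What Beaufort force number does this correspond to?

87.2 mph = 39.0 m/s, which is Beaufort 12 (hurricane force, ≥32.7 m/s).

Beaufort force 12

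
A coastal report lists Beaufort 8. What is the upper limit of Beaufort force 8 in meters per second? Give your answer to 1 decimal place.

20.7 m/s

Beaufort 8 (gale) spans 17.2–20.7 m/s.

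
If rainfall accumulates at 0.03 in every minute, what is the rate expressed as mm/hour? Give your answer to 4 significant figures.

45.72 mm/hour

0.03 in/minute × 25.4 mm/in × 60 minute/hour = 45.72 mm/hour.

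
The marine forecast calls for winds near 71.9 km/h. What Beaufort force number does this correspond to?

Beaufort force 8

71.9 km/h = 20.0 m/s, which is Beaufort 8 (gale, 17.2–20.7 m/s).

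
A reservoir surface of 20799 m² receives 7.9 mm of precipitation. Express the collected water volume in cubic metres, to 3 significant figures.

1 mm over 1 m² is 1 L, so volume = 7.9 × 20799 = 164312.1 L = 164 m³.

164 cubic metres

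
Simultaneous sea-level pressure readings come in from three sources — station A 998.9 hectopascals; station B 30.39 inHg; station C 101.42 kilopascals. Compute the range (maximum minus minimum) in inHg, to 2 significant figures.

0.89 inHg

station A: 998.9 hPa = 29.4975 inHg.
station C: 101.42 kPa = 29.9493 inHg.
Spread: 30.3900 − 29.4975 = 0.89 inHg.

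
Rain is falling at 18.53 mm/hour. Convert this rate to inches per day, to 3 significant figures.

18.53 mm/hour × 0.0393701 in/mm × 24 hour/day = 17.5 in/day.

17.5 in/day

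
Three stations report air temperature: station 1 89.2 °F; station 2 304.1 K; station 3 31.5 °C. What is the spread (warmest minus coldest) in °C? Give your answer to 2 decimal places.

0.83 °C

station 1: 89.2 °F = 31.778 °C.
station 2: 304.1 K = 30.950 °C.
Spread: 31.778 − 30.950 = 0.828 °C.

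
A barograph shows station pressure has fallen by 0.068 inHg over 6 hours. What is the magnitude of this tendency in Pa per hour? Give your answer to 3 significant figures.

0.068 inHg / 6 h × 3386.39 Pa/inHg = 38.4 Pa/h.

38.4 Pa per hour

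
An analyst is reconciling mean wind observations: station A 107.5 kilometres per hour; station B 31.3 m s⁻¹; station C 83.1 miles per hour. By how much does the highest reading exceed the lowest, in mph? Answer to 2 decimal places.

station A: 107.5 km/h = 66.7974 mph.
station B: 31.3 m/s = 70.0161 mph.
Spread: 83.1000 − 66.7974 = 16.30 mph.

16.30 mph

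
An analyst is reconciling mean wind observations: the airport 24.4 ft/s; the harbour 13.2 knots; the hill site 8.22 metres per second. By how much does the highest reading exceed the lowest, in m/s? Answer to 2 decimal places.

the airport: 24.4 ft/s = 7.4371 m/s.
the harbour: 13.2 kt = 6.7907 m/s.
Spread: 8.2200 − 6.7907 = 1.43 m/s.

1.43 m/s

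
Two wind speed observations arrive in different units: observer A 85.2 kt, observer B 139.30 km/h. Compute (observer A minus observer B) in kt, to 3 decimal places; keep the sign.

observer B: 139.30 km/h = 75.21598 kt.
Difference: 85.20000 − 75.21598 = 9.984 kt.

9.984 kt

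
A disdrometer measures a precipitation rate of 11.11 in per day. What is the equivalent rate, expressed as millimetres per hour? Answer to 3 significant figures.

11.11 in/day × 25.4 mm/in × 0.0416667 day/hour = 11.8 mm/hour.

11.8 mm/hour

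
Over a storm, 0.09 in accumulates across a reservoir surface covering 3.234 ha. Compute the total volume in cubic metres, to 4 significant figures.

Depth: 0.09 in × 25.4 = 2.286 mm.
Area: 3.234 ha = 32340 m².
1 mm over 1 m² is 1 L, so volume = 2.286 × 32340 = 73929.24 L = 73.93 m³.

73.93 cubic metres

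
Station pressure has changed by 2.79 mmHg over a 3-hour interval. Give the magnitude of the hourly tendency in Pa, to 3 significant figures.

2.79 mmHg / 3 h × 133.322 Pa/mmHg = 124 Pa/h.

124 Pa per hour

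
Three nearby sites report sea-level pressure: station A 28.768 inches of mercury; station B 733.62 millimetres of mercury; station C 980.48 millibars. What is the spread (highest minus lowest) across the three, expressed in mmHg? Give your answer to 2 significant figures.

station A: 28.768 inHg = 730.707 mmHg.
station C: 980.48 mb = 735.420 mmHg.
Spread: 735.420 − 730.707 = 4.7 mmHg.

4.7 mmHg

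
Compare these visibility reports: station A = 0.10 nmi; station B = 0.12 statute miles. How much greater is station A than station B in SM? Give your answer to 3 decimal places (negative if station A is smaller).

station A: 0.10 nmi = 0.11508 SM.
Difference: 0.11508 − 0.12000 = -0.005 SM.

-0.005 SM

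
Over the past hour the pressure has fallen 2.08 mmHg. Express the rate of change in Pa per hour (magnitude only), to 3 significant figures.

277 Pa per hour

2.08 mmHg / 1 h × 133.322 Pa/mmHg = 277 Pa/h.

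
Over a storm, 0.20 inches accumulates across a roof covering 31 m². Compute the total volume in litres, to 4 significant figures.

Depth: 0.20 in × 25.4 = 5.08 mm.
1 mm over 1 m² is 1 L, so volume = 5.08 × 31 = 157.48 L ≈ 157.5 L.

157.5 litres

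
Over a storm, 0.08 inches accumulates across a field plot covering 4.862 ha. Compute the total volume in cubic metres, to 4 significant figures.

Depth: 0.08 in × 25.4 = 2.032 mm.
Area: 4.862 ha = 48620 m².
1 mm over 1 m² is 1 L, so volume = 2.032 × 48620 = 98795.84 L = 98.80 m³.

98.80 cubic metres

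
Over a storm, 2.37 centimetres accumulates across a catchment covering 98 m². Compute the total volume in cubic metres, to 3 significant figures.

Depth: 2.37 cm × 10 = 23.7 mm.
1 mm over 1 m² is 1 L, so volume = 23.7 × 98 = 2322.6 L = 2.32 m³.

2.32 cubic metres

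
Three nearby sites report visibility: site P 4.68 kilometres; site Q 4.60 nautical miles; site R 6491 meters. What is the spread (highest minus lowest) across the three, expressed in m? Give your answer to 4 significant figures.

3839 m

site P: 4.68 km = 4680.00 m.
site Q: 4.60 nmi = 8519.20 m.
Spread: 8519.20 − 4680.00 = 3839 m.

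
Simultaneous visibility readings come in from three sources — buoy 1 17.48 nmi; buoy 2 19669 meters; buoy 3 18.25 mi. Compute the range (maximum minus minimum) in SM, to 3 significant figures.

buoy 1: 17.48 nmi = 20.1156 SM.
buoy 2: 19669 m = 12.2217 SM.
Spread: 20.1156 − 12.2217 = 7.89 SM.

7.89 SM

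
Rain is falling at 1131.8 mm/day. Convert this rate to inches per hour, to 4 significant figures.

1131.8 mm/day × 0.0393701 in/mm × 0.0416667 day/hour = 1.857 in/hour.

1.857 in/hour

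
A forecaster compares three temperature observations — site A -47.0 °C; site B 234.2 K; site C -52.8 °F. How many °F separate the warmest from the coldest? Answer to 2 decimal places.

14.69 °F

site B: 234.2 K = -38.950 °C.
site C: -52.8 °F = -47.111 °C.
Spread: (-38.950) − (-47.111) = 8.161 °C = 14.69 °F.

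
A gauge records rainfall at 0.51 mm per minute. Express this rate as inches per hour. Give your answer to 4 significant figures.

0.51 mm/minute × 0.0393701 in/mm × 60 minute/hour = 1.205 in/hour.

1.205 in/hour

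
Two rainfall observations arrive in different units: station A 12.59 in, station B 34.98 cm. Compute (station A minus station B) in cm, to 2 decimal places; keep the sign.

station A: 12.59 in = 31.9786 cm.
Difference: 31.9786 − 34.9800 = -3.00 cm.

-3.00 cm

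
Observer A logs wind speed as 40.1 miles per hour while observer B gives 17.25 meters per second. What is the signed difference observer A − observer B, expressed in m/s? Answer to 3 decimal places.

0.676 m/s

observer A: 40.1 mph = 17.92630 m/s.
Difference: 17.92630 − 17.25000 = 0.676 m/s.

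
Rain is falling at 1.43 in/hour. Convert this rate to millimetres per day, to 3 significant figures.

1.43 in/hour × 25.4 mm/in × 24 hour/day = 872 mm/day.

872 mm/day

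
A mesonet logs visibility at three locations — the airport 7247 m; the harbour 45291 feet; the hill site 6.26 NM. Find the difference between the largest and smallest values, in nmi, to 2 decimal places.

the airport: 7247 m = 3.9131 nmi.
the harbour: 45291 ft = 7.4539 nmi.
Spread: 7.4539 − 3.9131 = 3.54 nmi.

3.54 nmi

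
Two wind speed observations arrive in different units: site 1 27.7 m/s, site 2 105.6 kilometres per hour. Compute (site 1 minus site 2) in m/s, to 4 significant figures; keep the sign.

-1.633 m/s

site 2: 105.6 km/h = 29.33333 m/s.
Difference: 27.70000 − 29.33333 = -1.633 m/s.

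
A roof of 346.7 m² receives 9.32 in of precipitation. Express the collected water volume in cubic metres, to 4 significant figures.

82.07 cubic metres

Depth: 9.32 in × 25.4 = 236.728 mm.
1 mm over 1 m² is 1 L, so volume = 236.728 × 346.7 = 82073.598 L = 82.07 m³.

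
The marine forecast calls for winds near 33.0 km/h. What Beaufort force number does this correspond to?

Beaufort force 5

33.0 km/h = 9.2 m/s, which is Beaufort 5 (fresh breeze, 8.0–10.7 m/s).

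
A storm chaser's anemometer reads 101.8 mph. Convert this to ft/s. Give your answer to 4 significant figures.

149.3 ft/s

1 mph = 1.46667 ft/s, so 101.8 × 1.46667 = 149.3 ft/s.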